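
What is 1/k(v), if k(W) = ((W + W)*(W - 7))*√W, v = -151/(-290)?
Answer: -42050*√43790/42843079 ≈ -0.20539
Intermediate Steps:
v = 151/290 (v = -151*(-1/290) = 151/290 ≈ 0.52069)
k(W) = 2*W^(3/2)*(-7 + W) (k(W) = ((2*W)*(-7 + W))*√W = (2*W*(-7 + W))*√W = 2*W^(3/2)*(-7 + W))
1/k(v) = 1/(2*(151/290)^(3/2)*(-7 + 151/290)) = 1/(2*(151*√43790/84100)*(-1879/290)) = 1/(-283729*√43790/12194500) = -42050*√43790/42843079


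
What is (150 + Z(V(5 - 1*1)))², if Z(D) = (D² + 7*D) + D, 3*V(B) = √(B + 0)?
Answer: 1965604/81 ≈ 24267.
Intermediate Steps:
V(B) = √B/3 (V(B) = √(B + 0)/3 = √B/3)
Z(D) = D² + 8*D
(150 + Z(V(5 - 1*1)))² = (150 + (√(5 - 1*1)/3)*(8 + √(5 - 1*1)/3))² = (150 + (√(5 - 1)/3)*(8 + √(5 - 1)/3))² = (150 + (√4/3)*(8 + √4/3))² = (150 + ((⅓)*2)*(8 + (⅓)*2))² = (150 + 2*(8 + ⅔)/3)² = (150 + (⅔)*(26/3))² = (150 + 52/9)² = (1402/9)² = 1965604/81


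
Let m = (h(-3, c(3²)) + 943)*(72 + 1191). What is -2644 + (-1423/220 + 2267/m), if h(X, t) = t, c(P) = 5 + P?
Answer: -64071895403/24173820 ≈ -2650.5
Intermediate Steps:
m = 1208691 (m = ((5 + 3²) + 943)*(72 + 1191) = ((5 + 9) + 943)*1263 = (14 + 943)*1263 = 957*1263 = 1208691)
-2644 + (-1423/220 + 2267/m) = -2644 + (-1423/220 + 2267/1208691) = -2644 - 156315323/24173820 = -64071895403/24173820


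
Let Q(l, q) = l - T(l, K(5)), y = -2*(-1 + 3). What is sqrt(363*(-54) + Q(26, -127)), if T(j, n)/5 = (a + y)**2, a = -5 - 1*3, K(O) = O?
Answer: 2*I*sqrt(5074) ≈ 142.46*I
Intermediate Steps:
a = -8 (a = -5 - 3 = -8)
y = -4 (y = -2*2 = -4)
T(j, n) = 720 (T(j, n) = 5*(-8 - 4)**2 = 5*(-12)**2 = 5*144 = 720)
Q(l, q) = -720 + l (Q(l, q) = l - 1*720 = l - 720 = -720 + l)
sqrt(363*(-54) + Q(26, -127)) = sqrt(363*(-54) + (-720 + 26)) = sqrt(-19602 - 694) = sqrt(-20296) = 2*I*sqrt(5074)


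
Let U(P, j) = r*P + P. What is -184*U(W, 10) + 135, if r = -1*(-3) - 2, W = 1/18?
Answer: 1031/9 ≈ 114.56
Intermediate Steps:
W = 1/18 ≈ 0.055556
r = 1 (r = 3 - 2 = 1)
U(P, j) = 2*P (U(P, j) = 1*P + P = P + P = 2*P)
-184*U(W, 10) + 135 = -368/18 + 135 = -184*⅑ + 135 = -184/9 + 135 = 1031/9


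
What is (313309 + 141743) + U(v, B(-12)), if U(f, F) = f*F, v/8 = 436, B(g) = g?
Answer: 413196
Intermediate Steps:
v = 3488 (v = 8*436 = 3488)
U(f, F) = F*f
(313309 + 141743) + U(v, B(-12)) = (313309 + 141743) - 12*3488 = 455052 - 41856 = 413196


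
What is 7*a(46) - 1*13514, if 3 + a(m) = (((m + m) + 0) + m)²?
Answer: 119773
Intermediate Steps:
a(m) = -3 + 9*m² (a(m) = -3 + (((m + m) + 0) + m)² = -3 + ((2*m + 0) + m)² = -3 + (2*m + m)² = -3 + (3*m)² = -3 + 9*m²)
7*a(46) - 1*13514 = 7*(-3 + 9*46²) - 1*13514 = 7*(-3 + 9*2116) - 13514 = 7*(-3 + 19044) - 13514 = 7*19041 - 13514 = 133287 - 13514 = 119773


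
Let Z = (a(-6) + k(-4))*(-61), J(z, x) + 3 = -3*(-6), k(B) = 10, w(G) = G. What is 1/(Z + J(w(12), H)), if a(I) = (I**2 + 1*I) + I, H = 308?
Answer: -1/2059 ≈ -0.00048567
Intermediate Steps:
a(I) = I**2 + 2*I (a(I) = (I**2 + I) + I = (I + I**2) + I = I**2 + 2*I)
J(z, x) = 15 (J(z, x) = -3 - 3*(-6) = -3 + 18 = 15)
Z = -2074 (Z = (-6*(2 - 6) + 10)*(-61) = (-6*(-4) + 10)*(-61) = (24 + 10)*(-61) = 34*(-61) = -2074)
1/(Z + J(w(12), H)) = 1/(-2074 + 15) = 1/(-2059) = -1/2059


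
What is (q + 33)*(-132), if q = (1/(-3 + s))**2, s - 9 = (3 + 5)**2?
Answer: -5336133/1225 ≈ -4356.0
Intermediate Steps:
s = 73 (s = 9 + (3 + 5)**2 = 9 + 8**2 = 9 + 64 = 73)
q = 1/4900 (q = (1/(-3 + 73))**2 = (1/70)**2 = 1/4900 ≈ 0.00020408)
(q + 33)*(-132) = (1/4900 + 33)*(-132) = (161701/4900)*(-132) = -5336133/1225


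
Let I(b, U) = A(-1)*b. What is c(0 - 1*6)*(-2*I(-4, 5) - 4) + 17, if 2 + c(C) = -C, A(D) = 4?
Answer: 129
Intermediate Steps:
c(C) = -2 - C
I(b, U) = 4*b
c(0 - 1*6)*(-2*I(-4, 5) - 4) + 17 = (-2 - (0 - 1*6))*(-8*(-4) - 4) + 17 = (-2 - (0 - 6))*(-2*(-16) - 4) + 17 = (-2 - 1*(-6))*(32 - 4) + 17 = (-2 + 6)*28 + 17 = 4*28 + 17 = 112 + 17 = 129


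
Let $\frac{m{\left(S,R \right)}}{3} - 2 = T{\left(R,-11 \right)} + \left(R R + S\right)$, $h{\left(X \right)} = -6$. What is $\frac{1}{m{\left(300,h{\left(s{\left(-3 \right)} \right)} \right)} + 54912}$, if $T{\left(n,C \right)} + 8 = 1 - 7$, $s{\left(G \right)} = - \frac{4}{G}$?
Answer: $\frac{1}{55884} \approx 1.7894 \cdot 10^{-5}$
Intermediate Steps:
$T{\left(n,C \right)} = -14$ ($T{\left(n,C \right)} = -8 + \left(1 - 7\right) = -8 - 6 = -14$)
$m{\left(S,R \right)} = -36 + 3 S + 3 R^{2}$ ($m{\left(S,R \right)} = 6 + 3 \left(-14 + \left(R R + S\right)\right) = 6 + 3 \left(-14 + \left(R^{2} + S\right)\right) = 6 + 3 \left(-14 + \left(S + R^{2}\right)\right) = 6 + 3 \left(-14 + S + R^{2}\right) = 6 + \left(-42 + 3 S + 3 R^{2}\right) = -36 + 3 S + 3 R^{2}$)
$\frac{1}{m{\left(300,h{\left(s{\left(-3 \right)} \right)} \right)} + 54912} = \frac{1}{\left(-36 + 3 \cdot 300 + 3 \left(-6\right)^{2}\right) + 54912} = \frac{1}{\left(-36 + 900 + 3 \cdot 36\right) + 54912} = \frac{1}{\left(-36 + 900 + 108\right) + 54912} = \frac{1}{972 + 54912} = \frac{1}{55884}$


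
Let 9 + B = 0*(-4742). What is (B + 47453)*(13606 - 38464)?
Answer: -1179362952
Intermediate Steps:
B = -9 (B = -9 + 0*(-4742) = -9 + 0 = -9)
(B + 47453)*(13606 - 38464) = (-9 + 47453)*(13606 - 38464) = 47444*(-24858) = -1179362952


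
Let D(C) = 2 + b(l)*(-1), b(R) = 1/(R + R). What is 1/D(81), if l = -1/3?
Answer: 2/7 ≈ 0.28571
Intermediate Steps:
l = -1/3 (l = -1*1/3 = -1/3 ≈ -0.33333)
b(R) = 1/(2*R)
D(C) = 7/2 (D(C) = 2 + (1/(2*(-1/3)))*(-1) = 2 + ((1/2)*(-3))*(-1) = 2 - 3/2*(-1) = 2 + 3/2 = 7/2)
1/D(81) = 1/(7/2) = 2/7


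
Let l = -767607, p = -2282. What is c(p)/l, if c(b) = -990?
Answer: 330/255869 ≈ 0.0012897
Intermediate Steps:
c(p)/l = -990/(-767607) = -990*(-1/767607) = 330/255869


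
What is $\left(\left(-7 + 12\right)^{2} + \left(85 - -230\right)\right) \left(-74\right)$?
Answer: $-25160$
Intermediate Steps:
$\left(\left(-7 + 12\right)^{2} + \left(85 - -230\right)\right) \left(-74\right) = \left(5^{2} + \left(85 + 230\right)\right) \left(-74\right) = \left(25 + 315\right) \left(-74\right) = 340 \left(-74\right) = -25160$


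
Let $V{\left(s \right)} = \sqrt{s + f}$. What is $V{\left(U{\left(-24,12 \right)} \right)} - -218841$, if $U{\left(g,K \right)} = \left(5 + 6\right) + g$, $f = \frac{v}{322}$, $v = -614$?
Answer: $218841 + \frac{20 i \sqrt{966}}{161} \approx 2.1884 \cdot 10^{5} + 3.8609 i$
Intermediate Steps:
$f = - \frac{307}{161}$ ($f = - \frac{614}{322} = \left(-614\right) \frac{1}{322} = - \frac{307}{161} \approx -1.9068$)
$U{\left(g,K \right)} = 11 + g$
$V{\left(s \right)} = \sqrt{- \frac{307}{161} + s}$ ($V{\left(s \right)} = \sqrt{s - \frac{307}{161}} = \sqrt{- \frac{307}{161} + s}$)
$V{\left(U{\left(-24,12 \right)} \right)} - -218841 = \frac{\sqrt{-49427 + 25921 \left(11 - 24\right)}}{161} - -218841 = \frac{\sqrt{-49427 + 25921 \left(-13\right)}}{161} + 218841 = \frac{\sqrt{-49427 - 336973}}{161} + 218841 = \frac{\sqrt{-386400}}{161} + 218841 = \frac{20 i \sqrt{966}}{161} + 218841 = 218841 + \frac{20 i \sqrt{966}}{161}$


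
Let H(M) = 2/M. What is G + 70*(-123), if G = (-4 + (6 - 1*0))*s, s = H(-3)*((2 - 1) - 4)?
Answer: -8606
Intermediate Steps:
s = 2 (s = (2/(-3))*((2 - 1) - 4) = (2*(-⅓))*(1 - 4) = -⅔*(-3) = 2)
G = 4 (G = (-4 + (6 - 1*0))*2 = (-4 + (6 + 0))*2 = (-4 + 6)*2 = 2*2 = 4)
G + 70*(-123) = 4 + 70*(-123) = 4 - 8610 = -8606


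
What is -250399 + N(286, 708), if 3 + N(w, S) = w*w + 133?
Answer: -168473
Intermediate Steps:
N(w, S) = 130 + w² (N(w, S) = -3 + (w*w + 133) = -3 + (w² + 133) = -3 + (133 + w²) = 130 + w²)
-250399 + N(286, 708) = -250399 + (130 + 286²) = -250399 + (130 + 81796) = -250399 + 81926 = -168473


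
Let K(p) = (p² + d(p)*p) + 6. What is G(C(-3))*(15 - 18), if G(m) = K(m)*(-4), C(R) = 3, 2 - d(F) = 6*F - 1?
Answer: -360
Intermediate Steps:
d(F) = 3 - 6*F (d(F) = 2 - (6*F - 1) = 2 - (-1 + 6*F) = 2 + (1 - 6*F) = 3 - 6*F)
K(p) = 6 + p² + p*(3 - 6*p) (K(p) = (p² + (3 - 6*p)*p) + 6 = (p² + p*(3 - 6*p)) + 6 = 6 + p² + p*(3 - 6*p))
G(m) = -24 - 12*m + 20*m² (G(m) = (6 - 5*m² + 3*m)*(-4) = -24 - 12*m + 20*m²)
G(C(-3))*(15 - 18) = (-24 - 12*3 + 20*3²)*(15 - 18) = (-24 - 36 + 20*9)*(-3) = (-24 - 36 + 180)*(-3) = 120*(-3) = -360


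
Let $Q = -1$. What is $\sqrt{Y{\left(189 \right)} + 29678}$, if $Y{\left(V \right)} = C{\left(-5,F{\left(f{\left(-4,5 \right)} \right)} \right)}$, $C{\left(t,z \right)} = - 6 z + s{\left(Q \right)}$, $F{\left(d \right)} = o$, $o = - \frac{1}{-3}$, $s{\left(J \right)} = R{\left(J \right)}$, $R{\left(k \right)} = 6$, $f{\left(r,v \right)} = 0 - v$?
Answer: $3 \sqrt{3298} \approx 172.28$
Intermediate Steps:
$f{\left(r,v \right)} = - v$
$s{\left(J \right)} = 6$
$o = \frac{1}{3}$ ($o = \left(-1\right) \left(- \frac{1}{3}\right) = \frac{1}{3} \approx 0.33333$)
$F{\left(d \right)} = \frac{1}{3}$
$C{\left(t,z \right)} = 6 - 6 z$ ($C{\left(t,z \right)} = - 6 z + 6 = 6 - 6 z$)
$Y{\left(V \right)} = 4$ ($Y{\left(V \right)} = 6 - 2 = 4$)
$\sqrt{Y{\left(189 \right)} + 29678} = \sqrt{4 + 29678} = \sqrt{29682} = 3 \sqrt{3298}$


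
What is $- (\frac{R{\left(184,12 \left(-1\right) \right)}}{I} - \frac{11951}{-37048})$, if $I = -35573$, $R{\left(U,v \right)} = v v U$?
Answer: $\frac{556490885}{1317908504} \approx 0.42225$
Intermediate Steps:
$R{\left(U,v \right)} = U v^{2}$ ($R{\left(U,v \right)} = v^{2} U = U v^{2}$)
$- (\frac{R{\left(184,12 \left(-1\right) \right)}}{I} - \frac{11951}{-37048}) = - (\frac{184 \left(12 \left(-1\right)\right)^{2}}{-35573} - \frac{11951}{-37048}) = - (184 \left(-12\right)^{2} \left(- \frac{1}{35573}\right) - - \frac{11951}{37048}) = - (184 \cdot 144 \left(- \frac{1}{35573}\right) + \frac{11951}{37048}) = - (26496 \left(- \frac{1}{35573}\right) + \frac{11951}{37048}) = - (- \frac{26496}{35573} + \frac{11951}{37048}) = \left(-1\right) \left(- \frac{556490885}{1317908504}\right) = \frac{556490885}{1317908504}$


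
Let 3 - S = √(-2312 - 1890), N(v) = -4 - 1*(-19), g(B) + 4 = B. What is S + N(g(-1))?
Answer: 18 - I*√4202 ≈ 18.0 - 64.823*I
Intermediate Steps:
g(B) = -4 + B
N(v) = 15 (N(v) = -4 + 19 = 15)
S = 3 - I*√4202 (S = 3 - √(-2312 - 1890) = 3 - √(-4202) = 3 - I*√4202 ≈ 3.0 - 64.823*I)
S + N(g(-1)) = (3 - I*√4202) + 15 = 18 - I*√4202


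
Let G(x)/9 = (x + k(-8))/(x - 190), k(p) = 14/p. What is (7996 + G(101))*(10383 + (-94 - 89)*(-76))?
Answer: 69059385873/356 ≈ 1.9399e+8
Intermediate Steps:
G(x) = 9*(-7/4 + x)/(-190 + x) (G(x) = 9*((x + 14/(-8))/(x - 190)) = 9*((x + 14*(-1/8))/(-190 + x)) = 9*((x - 7/4)/(-190 + x)) = 9*((-7/4 + x)/(-190 + x)) = 9*(-7/4 + x)/(-190 + x))
(7996 + G(101))*(10383 + (-94 - 89)*(-76)) = (7996 + 9*(-7 + 4*101)/(4*(-190 + 101)))*(10383 + (-94 - 89)*(-76)) = (7996 + (9/4)*(-7 + 404)/(-89))*(10383 - 183*(-76)) = (7996 + (9/4)*(-1/89)*397)*(10383 + 13908) = (7996 - 3573/356)*24291 = (2843003/356)*24291 = 69059385873/356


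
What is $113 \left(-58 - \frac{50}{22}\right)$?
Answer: $- \frac{74919}{11} \approx -6810.8$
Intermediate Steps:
$113 \left(-58 - \frac{50}{22}\right) = 113 \left(-58 - \frac{25}{11}\right) = 113 \left(- \frac{663}{11}\right) = - \frac{74919}{11}$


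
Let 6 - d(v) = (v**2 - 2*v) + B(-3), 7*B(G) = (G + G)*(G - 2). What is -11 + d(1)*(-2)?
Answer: -115/7 ≈ -16.429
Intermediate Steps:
B(G) = 2*G*(-2 + G)/7 (B(G) = ((G + G)*(G - 2))/7 = ((2*G)*(-2 + G))/7 = (2*G*(-2 + G))/7 = 2*G*(-2 + G)/7)
d(v) = 12/7 - v**2 + 2*v (d(v) = 6 - ((v**2 - 2*v) + (2/7)*(-3)*(-2 - 3)) = 6 - ((v**2 - 2*v) + (2/7)*(-3)*(-5)) = 6 - ((v**2 - 2*v) + 30/7) = 6 - (30/7 + v**2 - 2*v) = 6 + (-30/7 - v**2 + 2*v) = 12/7 - v**2 + 2*v)
-11 + d(1)*(-2) = -11 + (12/7 - 1*1**2 + 2*1)*(-2) = -11 + (12/7 - 1*1 + 2)*(-2) = -11 + (12/7 - 1 + 2)*(-2) = -11 + (19/7)*(-2) = -11 - 38/7 = -115/7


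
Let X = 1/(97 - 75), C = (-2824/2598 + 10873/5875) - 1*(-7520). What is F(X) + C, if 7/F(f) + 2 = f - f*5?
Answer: 152989769947/20351000 ≈ 7517.6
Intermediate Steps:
C = 57395648527/7631625 (C = (-2824*1/2598 + 10873*(1/5875)) + 7520 = (-1412/1299 + 10873/5875) + 7520 = 5828527/7631625 + 7520 = 57395648527/7631625 ≈ 7520.8)
X = 1/22 ≈ 0.045455
F(f) = 7/(-2 - 4*f) (F(f) = 7/(-2 + (f - f*5)) = 7/(-2 + (f - 5*f)) = 7/(-2 - 4*f))
F(X) + C = -7/(2 + 4*(1/22)) + 57395648527/7631625 = -7/(2 + 2/11) + 57395648527/7631625 = -7/24/11 + 57395648527/7631625 = -7*11/24 + 57395648527/7631625 = -77/24 + 57395648527/7631625 = 152989769947/20351000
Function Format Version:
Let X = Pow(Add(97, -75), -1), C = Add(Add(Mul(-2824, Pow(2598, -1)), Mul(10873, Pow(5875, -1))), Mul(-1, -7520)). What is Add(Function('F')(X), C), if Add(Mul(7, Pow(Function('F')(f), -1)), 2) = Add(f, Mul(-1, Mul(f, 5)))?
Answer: Rational(152989769947, 20351000) ≈ 7517.6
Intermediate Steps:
C = Rational(57395648527, 7631625) (C = Add(Add(Mul(-2824, Rational(1, 2598)), Mul(10873, Rational(1, 5875))), 7520) = Add(Add(Rational(-1412, 1299), Rational(10873, 5875)), 7520) = Add(Rational(5828527, 7631625), 7520) = Rational(57395648527, 7631625) ≈ 7520.8)
X = Rational(1, 22) (X = Pow(22, -1) = Rational(1, 22) ≈ 0.045455)
Function('F')(f) = Mul(7, Pow(Add(-2, Mul(-4, f)), -1)) (Function('F')(f) = Mul(7, Pow(Add(-2, Add(f, Mul(-1, Mul(f, 5)))), -1)) = Mul(7, Pow(Add(-2, Add(f, Mul(-1, Mul(5, f)))), -1)) = Mul(7, Pow(Add(-2, Add(f, Mul(-5, f))), -1)) = Mul(7, Pow(Add(-2, Mul(-4, f)), -1)))
Add(Function('F')(X), C) = Add(Mul(-7, Pow(Add(2, Mul(4, Rational(1, 22))), -1)), Rational(57395648527, 7631625)) = Add(Mul(-7, Pow(Add(2, Rational(2, 11)), -1)), Rational(57395648527, 7631625)) = Add(Mul(-7, Pow(Rational(24, 11), -1)), Rational(57395648527, 7631625)) = Add(Mul(-7, Rational(11, 24)), Rational(57395648527, 7631625)) = Add(Rational(-77, 24), Rational(57395648527, 7631625)) = Rational(152989769947, 20351000)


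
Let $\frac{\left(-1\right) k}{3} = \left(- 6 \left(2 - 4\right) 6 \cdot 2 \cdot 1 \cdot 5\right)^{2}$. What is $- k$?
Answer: $1555200$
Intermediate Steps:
$k = -1555200$ ($k = - 3 \left(- 6 \left(2 - 4\right) 6 \cdot 2 \cdot 1 \cdot 5\right)^{2} = - 3 \left(- 6 - 2 \cdot 12 \cdot 1 \cdot 5\right)^{2} = - 3 \left(- 6 \left(-2\right) 12 \cdot 5\right)^{2} = - 3 \left(- 6 \left(\left(-24\right) 5\right)\right)^{2} = - 3 \left(\left(-6\right) \left(-120\right)\right)^{2} = - 3 \cdot 720^{2} = \left(-3\right) 518400 = -1555200$)
$- k = \left(-1\right) \left(-1555200\right) = 1555200$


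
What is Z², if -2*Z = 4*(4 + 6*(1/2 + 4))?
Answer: 3844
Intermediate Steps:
Z = -62 (Z = -2*(4 + 6*(1/2 + 4)) = -2*(4 + 6*(1*(½) + 4)) = -2*(4 + 6*(½ + 4)) = -2*(4 + 6*(9/2)) = -2*(4 + 27) = -2*31 = -½*124 = -62)
Z² = (-62)² = 3844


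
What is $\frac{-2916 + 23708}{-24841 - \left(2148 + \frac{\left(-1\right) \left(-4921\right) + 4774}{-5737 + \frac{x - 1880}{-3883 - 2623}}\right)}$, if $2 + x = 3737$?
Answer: $- \frac{776098347384}{1007349308783} \approx -0.77044$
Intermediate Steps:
$x = 3735$ ($x = -2 + 3737 = 3735$)
$\frac{-2916 + 23708}{-24841 - \left(2148 + \frac{\left(-1\right) \left(-4921\right) + 4774}{-5737 + \frac{x - 1880}{-3883 - 2623}}\right)} = \frac{-2916 + 23708}{-24841 - \left(2148 + \frac{\left(-1\right) \left(-4921\right) + 4774}{-5737 + \frac{3735 - 1880}{-3883 - 2623}}\right)} = \frac{20792}{-24841 - \left(2148 + \frac{4921 + 4774}{-5737 + \frac{1855}{-6506}}\right)} = \frac{20792}{-24841 - \left(2148 + \frac{9695}{-5737 + 1855 \left(- \frac{1}{6506}\right)}\right)} = \frac{20792}{-24841 - \left(2148 + \frac{9695}{-5737 - \frac{1855}{6506}}\right)} = \frac{20792}{-24841 - \left(2148 + \frac{9695}{- \frac{37326777}{6506}}\right)} = \frac{20792}{-24841 - \left(2148 + 9695 \left(- \frac{6506}{37326777}\right)\right)} = \frac{20792}{-24841 - \frac{80114841326}{37326777}} = \frac{20792}{- \frac{1007349308783}{37326777}} = 20792 \left(- \frac{37326777}{1007349308783}\right) = - \frac{776098347384}{1007349308783}$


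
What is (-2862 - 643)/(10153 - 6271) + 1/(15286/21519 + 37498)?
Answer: -1414111377491/1566260345868 ≈ -0.90286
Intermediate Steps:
(-2862 - 643)/(10153 - 6271) + 1/(15286/21519 + 37498) = -3505/3882 + 1/(15286*(1/21519) + 37498) = -3505*1/3882 + 1/(15286/21519 + 37498) = -3505/3882 + 1/(806934748/21519) = -3505/3882 + 21519/806934748 = -1414111377491/1566260345868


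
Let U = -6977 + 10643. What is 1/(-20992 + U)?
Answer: -1/17326 ≈ -5.7717e-5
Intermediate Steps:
U = 3666
1/(-20992 + U) = 1/(-20992 + 3666) = 1/(-17326) = -1/17326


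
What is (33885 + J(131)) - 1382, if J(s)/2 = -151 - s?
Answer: 31939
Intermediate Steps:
J(s) = -302 - 2*s (J(s) = 2*(-151 - s) = -302 - 2*s)
(33885 + J(131)) - 1382 = (33885 + (-302 - 2*131)) - 1382 = (33885 + (-302 - 262)) - 1382 = (33885 - 564) - 1382 = 33321 - 1382 = 31939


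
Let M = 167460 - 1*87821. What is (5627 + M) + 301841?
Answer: 387107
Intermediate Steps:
M = 79639 (M = 167460 - 87821 = 79639)
(5627 + M) + 301841 = (5627 + 79639) + 301841 = 85266 + 301841 = 387107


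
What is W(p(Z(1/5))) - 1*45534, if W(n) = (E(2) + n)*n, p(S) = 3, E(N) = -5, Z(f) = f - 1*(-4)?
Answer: -45540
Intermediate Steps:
Z(f) = 4 + f (Z(f) = f + 4 = 4 + f)
W(n) = n*(-5 + n) (W(n) = (-5 + n)*n = n*(-5 + n))
W(p(Z(1/5))) - 1*45534 = 3*(-5 + 3) - 1*45534 = 3*(-2) - 45534 = -6 - 45534 = -45540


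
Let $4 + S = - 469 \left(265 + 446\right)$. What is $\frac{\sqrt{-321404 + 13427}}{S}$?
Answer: $- \frac{i \sqrt{307977}}{333463} \approx - 0.0016642 i$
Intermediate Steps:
$S = -333463$ ($S = -4 - 469 \left(265 + 446\right) = -4 - 333459 = -333463$)
$\frac{\sqrt{-321404 + 13427}}{S} = \frac{\sqrt{-321404 + 13427}}{-333463} = \sqrt{-307977} \left(- \frac{1}{333463}\right) = i \sqrt{307977} \left(- \frac{1}{333463}\right) = - \frac{i \sqrt{307977}}{333463}$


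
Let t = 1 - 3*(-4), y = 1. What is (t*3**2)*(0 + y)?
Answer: 117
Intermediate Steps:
t = 13 (t = 1 + 12 = 13)
(t*3**2)*(0 + y) = (13*3**2)*(0 + 1) = (13*9)*1 = 117*1 = 117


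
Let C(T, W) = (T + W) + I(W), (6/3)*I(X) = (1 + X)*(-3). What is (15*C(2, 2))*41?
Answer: -615/2 ≈ -307.50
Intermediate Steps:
I(X) = -3/2 - 3*X/2 (I(X) = ((1 + X)*(-3))/2 = (-3 - 3*X)/2 = -3/2 - 3*X/2)
C(T, W) = -3/2 + T - W/2 (C(T, W) = (T + W) + (-3/2 - 3*W/2) = -3/2 + T - W/2)
(15*C(2, 2))*41 = (15*(-3/2 + 2 - ½*2))*41 = (15*(-3/2 + 2 - 1))*41 = (15*(-½))*41 = -15/2*41 = -615/2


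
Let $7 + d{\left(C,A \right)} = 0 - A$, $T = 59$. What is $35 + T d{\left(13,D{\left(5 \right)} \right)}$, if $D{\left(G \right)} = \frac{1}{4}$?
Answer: $- \frac{1571}{4} \approx -392.75$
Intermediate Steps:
$D{\left(G \right)} = \frac{1}{4}$
$d{\left(C,A \right)} = -7 - A$ ($d{\left(C,A \right)} = -7 + \left(0 - A\right) = -7 - A$)
$35 + T d{\left(13,D{\left(5 \right)} \right)} = 35 + 59 \left(-7 - \frac{1}{4}\right) = 35 + 59 \left(- \frac{29}{4}\right) = 35 - \frac{1711}{4} = - \frac{1571}{4}$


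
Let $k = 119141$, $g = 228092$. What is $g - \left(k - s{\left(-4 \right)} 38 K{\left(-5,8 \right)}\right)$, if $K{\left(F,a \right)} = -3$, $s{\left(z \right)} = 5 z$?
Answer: $111231$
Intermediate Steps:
$g - \left(k - s{\left(-4 \right)} 38 K{\left(-5,8 \right)}\right) = 228092 - \left(119141 - 5 \left(-4\right) 38 \left(-3\right)\right) = 228092 - \left(119141 - \left(-20\right) 38 \left(-3\right)\right) = 228092 - \left(119141 - \left(-760\right) \left(-3\right)\right) = 228092 - \left(119141 - 2280\right) = 228092 - 116861 = 111231$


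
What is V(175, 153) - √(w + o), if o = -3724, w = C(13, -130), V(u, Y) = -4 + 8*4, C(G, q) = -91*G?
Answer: 28 - I*√4907 ≈ 28.0 - 70.05*I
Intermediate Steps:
V(u, Y) = 28 (V(u, Y) = -4 + 32 = 28)
w = -1183 (w = -91*13 = -1183)
V(175, 153) - √(w + o) = 28 - √(-1183 - 3724) = 28 - √(-4907) = 28 - I*√4907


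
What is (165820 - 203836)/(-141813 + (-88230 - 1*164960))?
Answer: 38016/395003 ≈ 0.096242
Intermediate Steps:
(165820 - 203836)/(-141813 + (-88230 - 1*164960)) = -38016/(-141813 + (-88230 - 164960)) = -38016/(-141813 - 253190) = -38016/(-395003) = -38016*(-1/395003) = 38016/395003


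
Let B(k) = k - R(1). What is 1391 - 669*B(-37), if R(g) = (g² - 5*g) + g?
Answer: 24137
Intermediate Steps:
R(g) = g² - 4*g
B(k) = 3 + k (B(k) = k - (-4 + 1) = k - (-3) = k - 1*(-3) = k + 3 = 3 + k)
1391 - 669*B(-37) = 1391 - 669*(3 - 37) = 1391 - 669*(-34) = 1391 + 22746 = 24137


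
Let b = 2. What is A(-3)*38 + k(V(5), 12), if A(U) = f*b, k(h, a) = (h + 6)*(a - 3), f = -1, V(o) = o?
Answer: 23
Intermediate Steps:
k(h, a) = (-3 + a)*(6 + h) (k(h, a) = (6 + h)*(-3 + a) = (-3 + a)*(6 + h))
A(U) = -2 (A(U) = -1*2 = -2)
A(-3)*38 + k(V(5), 12) = -2*38 + (-18 - 3*5 + 6*12 + 12*5) = -76 + (-18 - 15 + 72 + 60) = -76 + 99 = 23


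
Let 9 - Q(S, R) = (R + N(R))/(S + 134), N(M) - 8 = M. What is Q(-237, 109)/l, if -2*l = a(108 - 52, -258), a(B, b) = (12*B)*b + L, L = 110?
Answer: 1153/8923199 ≈ 0.00012921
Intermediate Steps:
N(M) = 8 + M
a(B, b) = 110 + 12*B*b (a(B, b) = (12*B)*b + 110 = 12*B*b + 110 = 110 + 12*B*b)
Q(S, R) = 9 - (8 + 2*R)/(134 + S) (Q(S, R) = 9 - (R + (8 + R))/(S + 134) = 9 - (8 + 2*R)/(134 + S))
l = 86633 (l = -(110 + 12*(108 - 52)*(-258))/2 = -(110 + 12*56*(-258))/2 = -(110 - 173376)/2 = -½*(-173266) = 86633)
Q(-237, 109)/l = ((1198 - 2*109 + 9*(-237))/(134 - 237))/86633 = ((1198 - 218 - 2133)/(-103))*(1/86633) = -1/103*(-1153)*(1/86633) = (1153/103)*(1/86633) = 1153/8923199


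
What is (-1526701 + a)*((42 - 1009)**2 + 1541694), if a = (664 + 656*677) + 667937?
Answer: -1025358440604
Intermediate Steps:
a = 1112713 (a = (664 + 444112) + 667937 = 444776 + 667937 = 1112713)
(-1526701 + a)*((42 - 1009)**2 + 1541694) = (-1526701 + 1112713)*((42 - 1009)**2 + 1541694) = -413988*((-967)**2 + 1541694) = -413988*(935089 + 1541694) = -413988*2476783 = -1025358440604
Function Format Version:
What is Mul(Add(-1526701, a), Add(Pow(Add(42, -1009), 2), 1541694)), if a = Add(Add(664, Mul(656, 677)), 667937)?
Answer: -1025358440604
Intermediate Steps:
a = 1112713 (a = Add(Add(664, 444112), 667937) = Add(444776, 667937) = 1112713)
Mul(Add(-1526701, a), Add(Pow(Add(42, -1009), 2), 1541694)) = Mul(Add(-1526701, 1112713), Add(Pow(Add(42, -1009), 2), 1541694)) = Mul(-413988, Add(Pow(-967, 2), 1541694)) = Mul(-413988, Add(935089, 1541694)) = Mul(-413988, 2476783) = -1025358440604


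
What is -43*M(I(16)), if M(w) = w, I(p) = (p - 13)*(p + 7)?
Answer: -2967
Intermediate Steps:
I(p) = (-13 + p)*(7 + p)
-43*M(I(16)) = -43*(-91 + 16² - 6*16) = -43*(-91 + 256 - 96) = -43*69 = -2967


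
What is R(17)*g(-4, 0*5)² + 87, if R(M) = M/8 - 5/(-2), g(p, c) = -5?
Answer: 1621/8 ≈ 202.63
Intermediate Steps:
R(M) = 5/2 + M/8 (R(M) = M*(⅛) - 5*(-½) = M/8 + 5/2 = 5/2 + M/8)
R(17)*g(-4, 0*5)² + 87 = (5/2 + (⅛)*17)*(-5)² + 87 = (5/2 + 17/8)*25 + 87 = (37/8)*25 + 87 = 925/8 + 87 = 1621/8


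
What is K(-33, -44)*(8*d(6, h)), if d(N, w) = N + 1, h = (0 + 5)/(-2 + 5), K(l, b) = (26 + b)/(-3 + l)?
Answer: 28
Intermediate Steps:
K(l, b) = (26 + b)/(-3 + l)
h = 5/3 ≈ 1.6667
d(N, w) = 1 + N
K(-33, -44)*(8*d(6, h)) = ((26 - 44)/(-3 - 33))*(8*(1 + 6)) = (-18/(-36))*(8*7) = -1/36*(-18)*56 = (1/2)*56 = 28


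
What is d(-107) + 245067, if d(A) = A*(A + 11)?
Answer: 255339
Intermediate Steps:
d(A) = A*(11 + A)
d(-107) + 245067 = -107*(11 - 107) + 245067 = -107*(-96) + 245067 = 10272 + 245067 = 255339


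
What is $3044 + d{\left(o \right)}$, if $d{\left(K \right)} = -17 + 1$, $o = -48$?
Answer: $3028$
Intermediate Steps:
$d{\left(K \right)} = -16$
$3044 + d{\left(o \right)} = 3044 - 16 = 3028$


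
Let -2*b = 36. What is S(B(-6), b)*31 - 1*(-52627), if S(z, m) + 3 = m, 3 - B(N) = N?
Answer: 51976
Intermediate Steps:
b = -18 (b = -½*36 = -18)
B(N) = 3 - N
S(z, m) = -3 + m
S(B(-6), b)*31 - 1*(-52627) = (-3 - 18)*31 - 1*(-52627) = -21*31 + 52627 = -651 + 52627 = 51976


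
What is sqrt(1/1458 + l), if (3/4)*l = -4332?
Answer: I*sqrt(16842814)/54 ≈ 76.0*I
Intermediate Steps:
l = -5776 (l = (4/3)*(-4332) = -5776)
sqrt(1/1458 + l) = sqrt(1/1458 - 5776) = sqrt(-8421407/1458) = I*sqrt(16842814)/54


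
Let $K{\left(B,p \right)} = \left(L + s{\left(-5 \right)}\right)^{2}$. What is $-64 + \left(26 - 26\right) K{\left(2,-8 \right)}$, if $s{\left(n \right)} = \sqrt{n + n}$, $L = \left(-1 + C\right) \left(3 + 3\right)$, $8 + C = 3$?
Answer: $-64$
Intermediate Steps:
$C = -5$ ($C = -8 + 3 = -5$)
$L = -36$ ($L = \left(-1 - 5\right) \left(3 + 3\right) = \left(-6\right) 6 = -36$)
$s{\left(n \right)} = \sqrt{2} \sqrt{n}$ ($s{\left(n \right)} = \sqrt{2 n} = \sqrt{2} \sqrt{n}$)
$K{\left(B,p \right)} = \left(-36 + i \sqrt{10}\right)^{2}$ ($K{\left(B,p \right)} = \left(-36 + \sqrt{2} \sqrt{-5}\right)^{2} = \left(-36 + \sqrt{2} i \sqrt{5}\right)^{2} = \left(-36 + i \sqrt{10}\right)^{2}$)
$-64 + \left(26 - 26\right) K{\left(2,-8 \right)} = -64 + \left(26 - 26\right) \left(36 - i \sqrt{10}\right)^{2} = -64 + 0 \left(36 - i \sqrt{10}\right)^{2} = -64 + 0 = -64$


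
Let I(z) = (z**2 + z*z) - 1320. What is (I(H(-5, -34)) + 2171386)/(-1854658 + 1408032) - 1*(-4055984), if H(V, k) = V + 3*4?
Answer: 905752869910/223313 ≈ 4.0560e+6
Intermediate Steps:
H(V, k) = 12 + V (H(V, k) = V + 12 = 12 + V)
I(z) = -1320 + 2*z**2 (I(z) = (z**2 + z**2) - 1320 = 2*z**2 - 1320 = -1320 + 2*z**2)
(I(H(-5, -34)) + 2171386)/(-1854658 + 1408032) - 1*(-4055984) = ((-1320 + 2*(12 - 5)**2) + 2171386)/(-1854658 + 1408032) - 1*(-4055984) = ((-1320 + 2*7**2) + 2171386)/(-446626) + 4055984 = ((-1320 + 2*49) + 2171386)*(-1/446626) + 4055984 = ((-1320 + 98) + 2171386)*(-1/446626) + 4055984 = (-1222 + 2171386)*(-1/446626) + 4055984 = 2170164*(-1/446626) + 4055984 = -1085082/223313 + 4055984 = 905752869910/223313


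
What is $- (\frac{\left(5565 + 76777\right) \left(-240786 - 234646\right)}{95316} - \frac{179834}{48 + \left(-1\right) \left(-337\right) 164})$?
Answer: $\frac{20822395306237}{50697114} \approx 4.1072 \cdot 10^{5}$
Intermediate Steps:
$- (\frac{\left(5565 + 76777\right) \left(-240786 - 234646\right)}{95316} - \frac{179834}{48 + \left(-1\right) \left(-337\right) 164}) = - (82342 \left(-475432\right) \frac{1}{95316} - \frac{179834}{48 + 337 \cdot 164}) = - (\left(-39148021744\right) \frac{1}{95316} - \frac{179834}{48 + 55268}) = - (- \frac{752846572}{1833} - \frac{179834}{55316}) = - (- \frac{752846572}{1833} - \frac{89917}{27658}) = \left(-1\right) \left(- \frac{20822395306237}{50697114}\right) = \frac{20822395306237}{50697114}$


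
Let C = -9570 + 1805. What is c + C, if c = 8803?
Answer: 1038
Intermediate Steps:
C = -7765
c + C = 8803 - 7765 = 1038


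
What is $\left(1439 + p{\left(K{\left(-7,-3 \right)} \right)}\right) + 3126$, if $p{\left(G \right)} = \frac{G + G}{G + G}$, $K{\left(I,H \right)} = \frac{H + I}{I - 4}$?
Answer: $4566$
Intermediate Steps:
$K{\left(I,H \right)} = \frac{H + I}{-4 + I}$
$p{\left(G \right)} = 1$ ($p{\left(G \right)} = \frac{2 G}{2 G} = 2 G \frac{1}{2 G} = 1$)
$\left(1439 + p{\left(K{\left(-7,-3 \right)} \right)}\right) + 3126 = \left(1439 + 1\right) + 3126 = 1440 + 3126 = 4566$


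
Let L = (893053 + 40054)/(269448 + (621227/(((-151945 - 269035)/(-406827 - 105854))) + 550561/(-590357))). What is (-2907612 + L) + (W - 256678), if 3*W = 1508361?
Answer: -678653301722497735543657/254988829103770059 ≈ -2.6615e+6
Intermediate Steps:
W = 502787 (W = (⅓)*1508361 = 502787)
L = 231903673587795020/254988829103770059 (L = 933107/(269448 + (621227/((-420980/(-512681))) + 550561*(-1/590357))) = 933107/(269448 + (621227/((-420980*(-1/512681))) - 550561/590357)) = 933107/(269448 + (621227/(420980/512681) - 550561/590357)) = 933107/(269448 + (621227*(512681/420980) - 550561/590357)) = 933107/(269448 + (318491279587/420980 - 550561/590357)) = 933107/(269448 + 188023324567972779/248528489860) = 933107/(254988829103770059/248528489860) = 933107*(248528489860/254988829103770059) = 231903673587795020/254988829103770059 ≈ 0.90947)
(-2907612 + L) + (W - 256678) = (-2907612 + 231903673587795020/254988829103770059) + (502787 - 256678) = -741408347464397480994088/254988829103770059 + 246109 = -678653301722497735543657/254988829103770059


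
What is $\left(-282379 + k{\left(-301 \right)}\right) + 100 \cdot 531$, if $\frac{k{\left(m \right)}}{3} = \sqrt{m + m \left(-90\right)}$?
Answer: $-229279 + 3 \sqrt{26789} \approx -2.2879 \cdot 10^{5}$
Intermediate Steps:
$k{\left(m \right)} = 3 \sqrt{89} \sqrt{- m}$ ($k{\left(m \right)} = 3 \sqrt{m + m \left(-90\right)} = 3 \sqrt{m - 90 m} = 3 \sqrt{- 89 m} = 3 \sqrt{89} \sqrt{- m}$)
$\left(-282379 + k{\left(-301 \right)}\right) + 100 \cdot 531 = \left(-282379 + 3 \sqrt{89} \sqrt{\left(-1\right) \left(-301\right)}\right) + 100 \cdot 531 = \left(-282379 + 3 \sqrt{89} \sqrt{301}\right) + 53100 = \left(-282379 + 3 \sqrt{26789}\right) + 53100 = -229279 + 3 \sqrt{26789}$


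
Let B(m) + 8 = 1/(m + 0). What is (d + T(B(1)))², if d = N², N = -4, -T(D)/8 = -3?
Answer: 1600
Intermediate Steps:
B(m) = -8 + 1/m (B(m) = -8 + 1/(m + 0) = -8 + 1/m)
T(D) = 24 (T(D) = -8*(-3) = 24)
d = 16 (d = (-4)² = 16)
(d + T(B(1)))² = (16 + 24)² = 40² = 1600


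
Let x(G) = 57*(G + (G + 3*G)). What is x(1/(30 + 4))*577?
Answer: 164445/34 ≈ 4836.6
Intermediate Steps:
x(G) = 285*G (x(G) = 57*(G + 4*G) = 57*(5*G) = 285*G)
x(1/(30 + 4))*577 = (285/(30 + 4))*577 = (285/34)*577 = 164445/34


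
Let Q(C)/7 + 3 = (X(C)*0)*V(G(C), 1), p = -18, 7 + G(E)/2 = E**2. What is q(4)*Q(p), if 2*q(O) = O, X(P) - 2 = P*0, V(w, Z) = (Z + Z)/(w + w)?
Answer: -42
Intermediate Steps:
G(E) = -14 + 2*E**2
V(w, Z) = Z/w (V(w, Z) = (2*Z)/((2*w)) = (2*Z)*(1/(2*w)) = Z/w)
X(P) = 2 (X(P) = 2 + P*0 = 2 + 0 = 2)
Q(C) = -21 (Q(C) = -21 + 7*((2*0)*(1/(-14 + 2*C**2))) = -21 + 7*(0/(-14 + 2*C**2)) = -21 + 7*0 = -21 + 0 = -21)
q(O) = O/2
q(4)*Q(p) = ((1/2)*4)*(-21) = 2*(-21) = -42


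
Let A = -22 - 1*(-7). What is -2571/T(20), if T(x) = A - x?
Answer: 2571/35 ≈ 73.457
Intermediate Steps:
A = -15 (A = -22 + 7 = -15)
T(x) = -15 - x
-2571/T(20) = -2571/(-15 - 1*20) = -2571/(-15 - 20) = -2571/(-35) = -2571*(-1/35) = 2571/35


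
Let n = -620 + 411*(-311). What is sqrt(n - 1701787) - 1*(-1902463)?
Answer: 1902463 + 2*I*sqrt(457557) ≈ 1.9025e+6 + 1352.9*I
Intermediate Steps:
n = -128441 (n = -620 - 127821 = -128441)
sqrt(n - 1701787) - 1*(-1902463) = sqrt(-128441 - 1701787) - 1*(-1902463) = sqrt(-1830228) + 1902463 = 2*I*sqrt(457557) + 1902463 = 1902463 + 2*I*sqrt(457557)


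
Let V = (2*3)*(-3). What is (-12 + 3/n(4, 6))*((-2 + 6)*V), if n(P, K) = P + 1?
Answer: 4104/5 ≈ 820.80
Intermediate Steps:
n(P, K) = 1 + P
V = -18 (V = 6*(-3) = -18)
(-12 + 3/n(4, 6))*((-2 + 6)*V) = (-12 + 3/(1 + 4))*((-2 + 6)*(-18)) = (-12 + 3/5)*(4*(-18)) = (-12 + 3*(1/5))*(-72) = (-12 + 3/5)*(-72) = -57/5*(-72) = 4104/5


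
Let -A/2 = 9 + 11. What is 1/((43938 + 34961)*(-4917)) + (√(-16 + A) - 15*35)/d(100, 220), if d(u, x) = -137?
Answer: 203671850938/53148654471 - 2*I*√14/137 ≈ 3.8321 - 0.054623*I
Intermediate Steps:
A = -40 (A = -2*(9 + 11) = -2*20 = -40)
1/((43938 + 34961)*(-4917)) + (√(-16 + A) - 15*35)/d(100, 220) = 1/((43938 + 34961)*(-4917)) + (√(-16 - 40) - 15*35)/(-137) = -1/4917/78899 + (√(-56) - 525)*(-1/137) = (1/78899)*(-1/4917) + (2*I*√14 - 525)*(-1/137) = -1/387946383 + (-525 + 2*I*√14)*(-1/137) = -1/387946383 + (525/137 - 2*I*√14/137) = 203671850938/53148654471 - 2*I*√14/137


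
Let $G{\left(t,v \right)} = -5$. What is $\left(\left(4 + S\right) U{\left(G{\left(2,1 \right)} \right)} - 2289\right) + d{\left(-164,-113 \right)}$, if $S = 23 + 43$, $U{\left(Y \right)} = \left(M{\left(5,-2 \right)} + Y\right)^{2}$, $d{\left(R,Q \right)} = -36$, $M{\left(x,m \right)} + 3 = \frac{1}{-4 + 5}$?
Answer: $1105$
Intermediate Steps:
$M{\left(x,m \right)} = -2$ ($M{\left(x,m \right)} = -3 + \frac{1}{-4 + 5} = -3 + 1^{-1} = -3 + 1 = -2$)
$U{\left(Y \right)} = \left(-2 + Y\right)^{2}$
$S = 66$
$\left(\left(4 + S\right) U{\left(G{\left(2,1 \right)} \right)} - 2289\right) + d{\left(-164,-113 \right)} = \left(\left(4 + 66\right) \left(-2 - 5\right)^{2} - 2289\right) - 36 = \left(70 \left(-7\right)^{2} - 2289\right) - 36 = \left(70 \cdot 49 - 2289\right) - 36 = \left(3430 - 2289\right) - 36 = 1141 - 36 = 1105$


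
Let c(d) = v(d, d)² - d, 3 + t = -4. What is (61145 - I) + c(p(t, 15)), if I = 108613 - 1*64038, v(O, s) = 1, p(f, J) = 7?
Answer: 16564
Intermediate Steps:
t = -7 (t = -3 - 4 = -7)
I = 44575 (I = 108613 - 64038 = 44575)
c(d) = 1 - d (c(d) = 1² - d = 1 - d)
(61145 - I) + c(p(t, 15)) = (61145 - 1*44575) + (1 - 1*7) = (61145 - 44575) + (1 - 7) = 16570 - 6 = 16564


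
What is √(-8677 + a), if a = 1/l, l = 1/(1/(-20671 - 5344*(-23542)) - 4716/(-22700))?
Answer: I*√1385989417450727167518182/12638640410 ≈ 93.149*I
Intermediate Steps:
l = 695125222550/144414562789 (l = 1/(-1/23542/(-26015) - 4716*(-1/22700)) = 1/(-1/26015*(-1/23542) + 1179/5675) = 1/(1/612445130 + 1179/5675) = 1/(144414562789/695125222550) = 695125222550/144414562789 ≈ 4.8134)
a = 144414562789/695125222550 (a = 1/(695125222550/144414562789) = 144414562789/695125222550 ≈ 0.20775)
√(-8677 + a) = √(-8677 + 144414562789/695125222550) = √(-6031457141503561/695125222550) = I*√1385989417450727167518182/12638640410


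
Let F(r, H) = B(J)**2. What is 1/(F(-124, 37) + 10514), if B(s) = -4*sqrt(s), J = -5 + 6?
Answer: 1/10530 ≈ 9.4967e-5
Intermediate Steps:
J = 1
F(r, H) = 16 (F(r, H) = (-4*sqrt(1))**2 = (-4*1)**2 = (-4)**2 = 16)
1/(F(-124, 37) + 10514) = 1/(16 + 10514) = 1/10530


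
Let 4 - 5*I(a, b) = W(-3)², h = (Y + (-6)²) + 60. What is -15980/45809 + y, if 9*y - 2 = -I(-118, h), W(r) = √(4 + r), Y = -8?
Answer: -398437/2061405 ≈ -0.19328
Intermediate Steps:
h = 88 (h = (-8 + (-6)²) + 60 = (-8 + 36) + 60 = 28 + 60 = 88)
I(a, b) = ⅗ (I(a, b) = ⅘ - (√(4 - 3))²/5 = ⅘ - (√1)²/5 = ⅘ - ⅕*1² = ⅘ - ⅕*1 = ⅘ - ⅕ = ⅗)
y = 7/45 (y = 2/9 + (-1*⅗)/9 = 2/9 + (⅑)*(-⅗) = 2/9 - 1/15 = 7/45 ≈ 0.15556)
-15980/45809 + y = -15980/45809 + 7/45 = -398437/2061405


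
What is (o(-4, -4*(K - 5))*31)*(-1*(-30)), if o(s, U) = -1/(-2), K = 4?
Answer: 465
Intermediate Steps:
o(s, U) = 1/2 (o(s, U) = -1*(-1/2) = 1/2)
(o(-4, -4*(K - 5))*31)*(-1*(-30)) = ((1/2)*31)*(-1*(-30)) = (31/2)*30 = 465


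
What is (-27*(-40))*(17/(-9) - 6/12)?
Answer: -2580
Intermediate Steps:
(-27*(-40))*(17/(-9) - 6/12) = 1080*(17*(-1/9) - 6*1/12) = 1080*(-17/9 - 1/2) = 1080*(-43/18) = -2580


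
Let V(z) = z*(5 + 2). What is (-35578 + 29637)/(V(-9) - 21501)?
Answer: 5941/21564 ≈ 0.27551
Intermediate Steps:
V(z) = 7*z (V(z) = z*7 = 7*z)
(-35578 + 29637)/(V(-9) - 21501) = (-35578 + 29637)/(7*(-9) - 21501) = -5941/(-63 - 21501) = -5941/(-21564) = -5941*(-1/21564) = 5941/21564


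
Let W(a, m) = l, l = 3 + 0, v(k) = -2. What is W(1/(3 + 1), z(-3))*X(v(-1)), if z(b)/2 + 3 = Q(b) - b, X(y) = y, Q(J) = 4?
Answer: -6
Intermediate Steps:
z(b) = 2 - 2*b (z(b) = -6 + 2*(4 - b) = -6 + (8 - 2*b) = 2 - 2*b)
l = 3
W(a, m) = 3
W(1/(3 + 1), z(-3))*X(v(-1)) = 3*(-2) = -6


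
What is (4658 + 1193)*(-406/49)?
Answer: -339358/7 ≈ -48480.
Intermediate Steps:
(4658 + 1193)*(-406/49) = 5851*(-406*1/49) = 5851*(-58/7) = -339358/7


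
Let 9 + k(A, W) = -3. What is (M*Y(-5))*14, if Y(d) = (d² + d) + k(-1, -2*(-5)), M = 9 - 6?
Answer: 336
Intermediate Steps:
k(A, W) = -12 (k(A, W) = -9 - 3 = -12)
M = 3
Y(d) = -12 + d + d² (Y(d) = (d² + d) - 12 = (d + d²) - 12 = -12 + d + d²)
(M*Y(-5))*14 = (3*(-12 - 5 + (-5)²))*14 = (3*(-12 - 5 + 25))*14 = (3*8)*14 = 24*14 = 336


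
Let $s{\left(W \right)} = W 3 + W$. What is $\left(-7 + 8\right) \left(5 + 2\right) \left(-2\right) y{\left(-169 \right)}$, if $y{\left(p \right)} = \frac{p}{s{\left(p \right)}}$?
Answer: $- \frac{7}{2} \approx -3.5$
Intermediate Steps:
$s{\left(W \right)} = 4 W$ ($s{\left(W \right)} = 3 W + W = 4 W$)
$y{\left(p \right)} = \frac{1}{4}$ ($y{\left(p \right)} = \frac{p}{4 p} = p \frac{1}{4 p} = \frac{1}{4}$)
$\left(-7 + 8\right) \left(5 + 2\right) \left(-2\right) y{\left(-169 \right)} = \left(-7 + 8\right) \left(5 + 2\right) \left(-2\right) \frac{1}{4} = 1 \cdot 7 \left(-2\right) \frac{1}{4} = 7 \left(-2\right) \frac{1}{4} = \left(-14\right) \frac{1}{4} = - \frac{7}{2}$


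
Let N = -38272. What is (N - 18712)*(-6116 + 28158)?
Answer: -1256041328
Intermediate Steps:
(N - 18712)*(-6116 + 28158) = (-38272 - 18712)*(-6116 + 28158) = -56984*22042 = -1256041328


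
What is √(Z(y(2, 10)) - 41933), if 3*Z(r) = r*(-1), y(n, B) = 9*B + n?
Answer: 31*I*√393/3 ≈ 204.85*I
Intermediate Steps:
y(n, B) = n + 9*B
Z(r) = -r/3 (Z(r) = (r*(-1))/3 = (-r)/3 = -r/3)
√(Z(y(2, 10)) - 41933) = √(-(2 + 9*10)/3 - 41933) = √(-(2 + 90)/3 - 41933) = √(-⅓*92 - 41933) = √(-92/3 - 41933) = √(-125891/3) = 31*I*√393/3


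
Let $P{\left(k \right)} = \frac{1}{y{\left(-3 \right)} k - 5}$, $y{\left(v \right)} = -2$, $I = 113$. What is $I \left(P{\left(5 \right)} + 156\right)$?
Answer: $\frac{264307}{15} \approx 17620.0$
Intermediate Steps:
$P{\left(k \right)} = \frac{1}{-5 - 2 k}$ ($P{\left(k \right)} = \frac{1}{- 2 k - 5} = \frac{1}{-5 - 2 k}$)
$I \left(P{\left(5 \right)} + 156\right) = 113 \left(\frac{1}{-5 - 10} + 156\right) = 113 \left(\frac{1}{-15} + 156\right) = 113 \left(- \frac{1}{15} + 156\right) = 113 \cdot \frac{2339}{15} = \frac{264307}{15}$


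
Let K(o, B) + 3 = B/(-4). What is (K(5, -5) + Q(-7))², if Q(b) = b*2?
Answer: 3969/16 ≈ 248.06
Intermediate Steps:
Q(b) = 2*b
K(o, B) = -3 - B/4 (K(o, B) = -3 + B/(-4) = -3 + B*(-¼) = -3 - B/4)
(K(5, -5) + Q(-7))² = ((-3 - ¼*(-5)) + 2*(-7))² = ((-3 + 5/4) - 14)² = (-7/4 - 14)² = (-63/4)² = 3969/16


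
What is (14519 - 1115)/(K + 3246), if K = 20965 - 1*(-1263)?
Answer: 6702/12737 ≈ 0.52618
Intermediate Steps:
K = 22228 (K = 20965 + 1263 = 22228)
(14519 - 1115)/(K + 3246) = (14519 - 1115)/(22228 + 3246) = 13404/25474 = 13404*(1/25474) = 6702/12737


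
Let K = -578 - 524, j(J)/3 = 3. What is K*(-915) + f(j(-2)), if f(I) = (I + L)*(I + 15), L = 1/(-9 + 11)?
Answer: 1008558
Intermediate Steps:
j(J) = 9 (j(J) = 3*3 = 9)
L = ½ (L = 1/2 = ½ ≈ 0.50000)
K = -1102
f(I) = (½ + I)*(15 + I) (f(I) = (I + ½)*(I + 15) = (½ + I)*(15 + I))
K*(-915) + f(j(-2)) = -1102*(-915) + (15/2 + 9² + (31/2)*9) = 1008330 + (15/2 + 81 + 279/2) = 1008330 + 228 = 1008558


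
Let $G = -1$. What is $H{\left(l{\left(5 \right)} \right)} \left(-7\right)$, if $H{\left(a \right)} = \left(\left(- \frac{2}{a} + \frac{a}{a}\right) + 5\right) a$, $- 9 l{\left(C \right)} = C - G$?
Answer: $42$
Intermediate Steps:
$l{\left(C \right)} = - \frac{1}{9} - \frac{C}{9}$ ($l{\left(C \right)} = - \frac{C - -1}{9} = - \frac{C + 1}{9} = - \frac{1 + C}{9} = - \frac{1}{9} - \frac{C}{9}$)
$H{\left(a \right)} = a \left(6 - \frac{2}{a}\right)$ ($H{\left(a \right)} = \left(\left(- \frac{2}{a} + 1\right) + 5\right) a = \left(\left(1 - \frac{2}{a}\right) + 5\right) a = \left(6 - \frac{2}{a}\right) a = a \left(6 - \frac{2}{a}\right)$)
$H{\left(l{\left(5 \right)} \right)} \left(-7\right) = \left(-2 + 6 \left(- \frac{1}{9} - \frac{5}{9}\right)\right) \left(-7\right) = \left(-2 + 6 \left(- \frac{2}{3}\right)\right) \left(-7\right) = \left(-2 - 4\right) \left(-7\right) = \left(-6\right) \left(-7\right) = 42$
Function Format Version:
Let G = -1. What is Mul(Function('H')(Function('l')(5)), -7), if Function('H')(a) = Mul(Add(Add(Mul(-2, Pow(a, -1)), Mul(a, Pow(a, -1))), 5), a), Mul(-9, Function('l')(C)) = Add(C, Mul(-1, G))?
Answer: 42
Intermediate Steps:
Function('l')(C) = Add(Rational(-1, 9), Mul(Rational(-1, 9), C)) (Function('l')(C) = Mul(Rational(-1, 9), Add(C, Mul(-1, -1))) = Mul(Rational(-1, 9), Add(C, 1)) = Mul(Rational(-1, 9), Add(1, C)) = Add(Rational(-1, 9), Mul(Rational(-1, 9), C)))
Function('H')(a) = Mul(a, Add(6, Mul(-2, Pow(a, -1)))) (Function('H')(a) = Mul(Add(Add(Mul(-2, Pow(a, -1)), 1), 5), a) = Mul(Add(Add(1, Mul(-2, Pow(a, -1))), 5), a) = Mul(Add(6, Mul(-2, Pow(a, -1))), a) = Mul(a, Add(6, Mul(-2, Pow(a, -1)))))
Mul(Function('H')(Function('l')(5)), -7) = Mul(Add(-2, Mul(6, Add(Rational(-1, 9), Mul(Rational(-1, 9), 5)))), -7) = Mul(Add(-2, Mul(6, Add(Rational(-1, 9), Rational(-5, 9)))), -7) = Mul(Add(-2, Mul(6, Rational(-2, 3))), -7) = Mul(Add(-2, -4), -7) = Mul(-6, -7) = 42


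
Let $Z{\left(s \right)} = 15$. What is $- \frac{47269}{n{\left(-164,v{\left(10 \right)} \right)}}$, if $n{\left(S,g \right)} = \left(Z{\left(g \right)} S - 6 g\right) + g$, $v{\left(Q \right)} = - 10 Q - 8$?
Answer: $\frac{47269}{1920} \approx 24.619$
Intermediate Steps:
$v{\left(Q \right)} = -8 - 10 Q$
$n{\left(S,g \right)} = - 5 g + 15 S$ ($n{\left(S,g \right)} = \left(15 S - 6 g\right) + g = \left(- 6 g + 15 S\right) + g = - 5 g + 15 S$)
$- \frac{47269}{n{\left(-164,v{\left(10 \right)} \right)}} = - \frac{47269}{- 5 \left(-8 - 100\right) + 15 \left(-164\right)} = - \frac{47269}{- 5 \left(-8 - 100\right) - 2460} = - \frac{47269}{\left(-5\right) \left(-108\right) - 2460} = - \frac{47269}{540 - 2460} = - \frac{47269}{-1920} = \left(-47269\right) \left(- \frac{1}{1920}\right) = \frac{47269}{1920}$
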